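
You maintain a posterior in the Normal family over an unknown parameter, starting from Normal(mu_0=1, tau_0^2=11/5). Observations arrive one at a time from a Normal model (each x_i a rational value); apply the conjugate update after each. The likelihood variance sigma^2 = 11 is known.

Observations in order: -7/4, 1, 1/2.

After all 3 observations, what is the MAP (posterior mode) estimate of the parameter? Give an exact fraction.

19/32

obs 1: x=-7/4 → posterior Normal(13/24, 11/6)
obs 2: x=1 → posterior Normal(17/28, 11/7)
obs 3: x=1/2 → posterior Normal(19/32, 11/8)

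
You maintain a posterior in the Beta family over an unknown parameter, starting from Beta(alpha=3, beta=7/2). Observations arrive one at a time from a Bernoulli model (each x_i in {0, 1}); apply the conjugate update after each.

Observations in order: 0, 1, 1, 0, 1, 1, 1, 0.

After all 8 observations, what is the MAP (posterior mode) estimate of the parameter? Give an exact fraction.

14/25

obs 1: x=0 → posterior Beta(3, 9/2)
obs 2: x=1 → posterior Beta(4, 9/2)
obs 3: x=1 → posterior Beta(5, 9/2)
obs 4: x=0 → posterior Beta(5, 11/2)
obs 5: x=1 → posterior Beta(6, 11/2)
obs 6: x=1 → posterior Beta(7, 11/2)
obs 7: x=1 → posterior Beta(8, 11/2)
obs 8: x=0 → posterior Beta(8, 13/2)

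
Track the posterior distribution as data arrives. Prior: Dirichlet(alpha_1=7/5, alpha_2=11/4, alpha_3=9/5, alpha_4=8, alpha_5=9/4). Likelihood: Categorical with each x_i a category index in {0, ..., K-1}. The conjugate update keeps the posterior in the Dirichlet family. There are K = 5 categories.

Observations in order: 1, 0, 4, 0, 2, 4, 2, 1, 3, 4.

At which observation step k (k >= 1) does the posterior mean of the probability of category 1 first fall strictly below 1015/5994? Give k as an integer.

k = 6

obs 1: x=1 → posterior Dirichlet(7/5, 15/4, 9/5, 8, 9/4)
obs 2: x=0 → posterior Dirichlet(12/5, 15/4, 9/5, 8, 9/4)
obs 3: x=4 → posterior Dirichlet(12/5, 15/4, 9/5, 8, 13/4)
obs 4: x=0 → posterior Dirichlet(17/5, 15/4, 9/5, 8, 13/4)
obs 5: x=2 → posterior Dirichlet(17/5, 15/4, 14/5, 8, 13/4)
obs 6: x=4 → posterior Dirichlet(17/5, 15/4, 14/5, 8, 17/4)
obs 7: x=2 → posterior Dirichlet(17/5, 15/4, 19/5, 8, 17/4)
obs 8: x=1 → posterior Dirichlet(17/5, 19/4, 19/5, 8, 17/4)
obs 9: x=3 → posterior Dirichlet(17/5, 19/4, 19/5, 9, 17/4)
obs 10: x=4 → posterior Dirichlet(17/5, 19/4, 19/5, 9, 21/4)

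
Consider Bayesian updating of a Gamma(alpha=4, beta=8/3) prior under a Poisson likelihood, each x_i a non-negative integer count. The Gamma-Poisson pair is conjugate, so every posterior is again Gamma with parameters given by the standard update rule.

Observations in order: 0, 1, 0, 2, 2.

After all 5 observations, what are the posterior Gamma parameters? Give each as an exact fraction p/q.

alpha=9, beta=23/3

obs 1: x=0 → posterior Gamma(4, 11/3)
obs 2: x=1 → posterior Gamma(5, 14/3)
obs 3: x=0 → posterior Gamma(5, 17/3)
obs 4: x=2 → posterior Gamma(7, 20/3)
obs 5: x=2 → posterior Gamma(9, 23/3)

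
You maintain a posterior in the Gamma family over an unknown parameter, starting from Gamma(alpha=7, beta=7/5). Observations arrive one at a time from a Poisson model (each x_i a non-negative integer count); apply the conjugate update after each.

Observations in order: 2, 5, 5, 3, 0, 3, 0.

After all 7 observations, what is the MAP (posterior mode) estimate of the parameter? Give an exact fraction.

obs 1: x=2 → posterior Gamma(9, 12/5)
obs 2: x=5 → posterior Gamma(14, 17/5)
obs 3: x=5 → posterior Gamma(19, 22/5)
obs 4: x=3 → posterior Gamma(22, 27/5)
obs 5: x=0 → posterior Gamma(22, 32/5)
obs 6: x=3 → posterior Gamma(25, 37/5)
obs 7: x=0 → posterior Gamma(25, 42/5)

20/7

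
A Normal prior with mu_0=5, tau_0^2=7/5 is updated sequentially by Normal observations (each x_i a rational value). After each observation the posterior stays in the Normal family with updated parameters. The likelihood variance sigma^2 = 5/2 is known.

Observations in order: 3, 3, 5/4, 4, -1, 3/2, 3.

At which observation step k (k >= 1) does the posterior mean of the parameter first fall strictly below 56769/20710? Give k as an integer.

obs 1: x=3 → posterior Normal(167/39, 35/39)
obs 2: x=3 → posterior Normal(209/53, 35/53)
obs 3: x=5/4 → posterior Normal(453/134, 35/67)
obs 4: x=4 → posterior Normal(565/162, 35/81)
obs 5: x=-1 → posterior Normal(537/190, 7/19)
obs 6: x=3/2 → posterior Normal(579/218, 35/109)
obs 7: x=3 → posterior Normal(221/82, 35/123)

k = 6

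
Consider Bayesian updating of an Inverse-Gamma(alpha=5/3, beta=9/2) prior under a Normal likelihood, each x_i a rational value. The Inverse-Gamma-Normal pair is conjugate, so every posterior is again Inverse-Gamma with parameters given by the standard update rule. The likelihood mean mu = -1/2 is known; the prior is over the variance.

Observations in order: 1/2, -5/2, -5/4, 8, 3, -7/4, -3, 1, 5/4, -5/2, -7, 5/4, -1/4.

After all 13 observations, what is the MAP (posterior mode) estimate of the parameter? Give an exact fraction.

obs 1: x=1/2 → posterior Inverse-Gamma(13/6, 5)
obs 2: x=-5/2 → posterior Inverse-Gamma(8/3, 7)
obs 3: x=-5/4 → posterior Inverse-Gamma(19/6, 233/32)
obs 4: x=8 → posterior Inverse-Gamma(11/3, 1389/32)
obs 5: x=3 → posterior Inverse-Gamma(25/6, 1585/32)
obs 6: x=-7/4 → posterior Inverse-Gamma(14/3, 805/16)
obs 7: x=-3 → posterior Inverse-Gamma(31/6, 855/16)
obs 8: x=1 → posterior Inverse-Gamma(17/3, 873/16)
obs 9: x=5/4 → posterior Inverse-Gamma(37/6, 1795/32)
obs 10: x=-5/2 → posterior Inverse-Gamma(20/3, 1859/32)
obs 11: x=-7 → posterior Inverse-Gamma(43/6, 2535/32)
obs 12: x=5/4 → posterior Inverse-Gamma(23/3, 323/4)
obs 13: x=-1/4 → posterior Inverse-Gamma(49/6, 2585/32)

141/16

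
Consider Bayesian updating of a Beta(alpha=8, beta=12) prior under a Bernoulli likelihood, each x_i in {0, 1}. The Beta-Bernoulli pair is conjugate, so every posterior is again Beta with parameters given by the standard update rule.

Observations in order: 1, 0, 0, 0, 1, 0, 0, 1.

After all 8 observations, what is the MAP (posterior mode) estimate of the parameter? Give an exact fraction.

obs 1: x=1 → posterior Beta(9, 12)
obs 2: x=0 → posterior Beta(9, 13)
obs 3: x=0 → posterior Beta(9, 14)
obs 4: x=0 → posterior Beta(9, 15)
obs 5: x=1 → posterior Beta(10, 15)
obs 6: x=0 → posterior Beta(10, 16)
obs 7: x=0 → posterior Beta(10, 17)
obs 8: x=1 → posterior Beta(11, 17)

5/13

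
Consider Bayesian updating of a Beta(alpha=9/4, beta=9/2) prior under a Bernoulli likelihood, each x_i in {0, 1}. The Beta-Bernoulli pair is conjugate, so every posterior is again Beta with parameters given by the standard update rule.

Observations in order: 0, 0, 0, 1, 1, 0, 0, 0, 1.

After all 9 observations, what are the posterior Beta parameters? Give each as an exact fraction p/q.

obs 1: x=0 → posterior Beta(9/4, 11/2)
obs 2: x=0 → posterior Beta(9/4, 13/2)
obs 3: x=0 → posterior Beta(9/4, 15/2)
obs 4: x=1 → posterior Beta(13/4, 15/2)
obs 5: x=1 → posterior Beta(17/4, 15/2)
obs 6: x=0 → posterior Beta(17/4, 17/2)
obs 7: x=0 → posterior Beta(17/4, 19/2)
obs 8: x=0 → posterior Beta(17/4, 21/2)
obs 9: x=1 → posterior Beta(21/4, 21/2)

alpha=21/4, beta=21/2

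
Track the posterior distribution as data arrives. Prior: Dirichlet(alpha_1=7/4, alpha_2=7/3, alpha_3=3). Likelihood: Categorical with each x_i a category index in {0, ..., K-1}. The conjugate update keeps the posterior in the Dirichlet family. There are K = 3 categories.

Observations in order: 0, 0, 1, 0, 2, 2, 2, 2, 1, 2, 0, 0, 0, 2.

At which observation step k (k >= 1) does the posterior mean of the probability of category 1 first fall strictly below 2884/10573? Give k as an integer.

obs 1: x=0 → posterior Dirichlet(11/4, 7/3, 3)
obs 2: x=0 → posterior Dirichlet(15/4, 7/3, 3)
obs 3: x=1 → posterior Dirichlet(15/4, 10/3, 3)
obs 4: x=0 → posterior Dirichlet(19/4, 10/3, 3)
obs 5: x=2 → posterior Dirichlet(19/4, 10/3, 4)
obs 6: x=2 → posterior Dirichlet(19/4, 10/3, 5)
obs 7: x=2 → posterior Dirichlet(19/4, 10/3, 6)
obs 8: x=2 → posterior Dirichlet(19/4, 10/3, 7)
obs 9: x=1 → posterior Dirichlet(19/4, 13/3, 7)
obs 10: x=2 → posterior Dirichlet(19/4, 13/3, 8)
obs 11: x=0 → posterior Dirichlet(23/4, 13/3, 8)
obs 12: x=0 → posterior Dirichlet(27/4, 13/3, 8)
obs 13: x=0 → posterior Dirichlet(31/4, 13/3, 8)
obs 14: x=2 → posterior Dirichlet(31/4, 13/3, 9)

k = 2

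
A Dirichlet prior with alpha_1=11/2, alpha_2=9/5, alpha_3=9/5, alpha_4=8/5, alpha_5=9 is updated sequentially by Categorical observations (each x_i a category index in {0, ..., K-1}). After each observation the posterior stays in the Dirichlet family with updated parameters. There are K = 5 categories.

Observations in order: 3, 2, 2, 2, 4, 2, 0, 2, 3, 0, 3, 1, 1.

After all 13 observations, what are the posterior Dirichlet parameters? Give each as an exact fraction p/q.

obs 1: x=3 → posterior Dirichlet(11/2, 9/5, 9/5, 13/5, 9)
obs 2: x=2 → posterior Dirichlet(11/2, 9/5, 14/5, 13/5, 9)
obs 3: x=2 → posterior Dirichlet(11/2, 9/5, 19/5, 13/5, 9)
obs 4: x=2 → posterior Dirichlet(11/2, 9/5, 24/5, 13/5, 9)
obs 5: x=4 → posterior Dirichlet(11/2, 9/5, 24/5, 13/5, 10)
obs 6: x=2 → posterior Dirichlet(11/2, 9/5, 29/5, 13/5, 10)
obs 7: x=0 → posterior Dirichlet(13/2, 9/5, 29/5, 13/5, 10)
obs 8: x=2 → posterior Dirichlet(13/2, 9/5, 34/5, 13/5, 10)
obs 9: x=3 → posterior Dirichlet(13/2, 9/5, 34/5, 18/5, 10)
obs 10: x=0 → posterior Dirichlet(15/2, 9/5, 34/5, 18/5, 10)
obs 11: x=3 → posterior Dirichlet(15/2, 9/5, 34/5, 23/5, 10)
obs 12: x=1 → posterior Dirichlet(15/2, 14/5, 34/5, 23/5, 10)
obs 13: x=1 → posterior Dirichlet(15/2, 19/5, 34/5, 23/5, 10)

alpha_1=15/2, alpha_2=19/5, alpha_3=34/5, alpha_4=23/5, alpha_5=10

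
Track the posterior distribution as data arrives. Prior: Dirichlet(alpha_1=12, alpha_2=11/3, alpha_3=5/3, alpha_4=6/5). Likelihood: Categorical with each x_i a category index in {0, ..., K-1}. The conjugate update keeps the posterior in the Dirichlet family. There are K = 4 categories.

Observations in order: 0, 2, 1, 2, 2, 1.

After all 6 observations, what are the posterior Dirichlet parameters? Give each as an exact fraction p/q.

obs 1: x=0 → posterior Dirichlet(13, 11/3, 5/3, 6/5)
obs 2: x=2 → posterior Dirichlet(13, 11/3, 8/3, 6/5)
obs 3: x=1 → posterior Dirichlet(13, 14/3, 8/3, 6/5)
obs 4: x=2 → posterior Dirichlet(13, 14/3, 11/3, 6/5)
obs 5: x=2 → posterior Dirichlet(13, 14/3, 14/3, 6/5)
obs 6: x=1 → posterior Dirichlet(13, 17/3, 14/3, 6/5)

alpha_1=13, alpha_2=17/3, alpha_3=14/3, alpha_4=6/5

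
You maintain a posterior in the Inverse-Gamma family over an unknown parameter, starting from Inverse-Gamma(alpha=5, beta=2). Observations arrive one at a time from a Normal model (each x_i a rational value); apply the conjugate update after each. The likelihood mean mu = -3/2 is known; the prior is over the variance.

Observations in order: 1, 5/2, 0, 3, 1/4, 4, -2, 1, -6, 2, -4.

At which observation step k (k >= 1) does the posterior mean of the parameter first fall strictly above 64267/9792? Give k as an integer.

obs 1: x=1 → posterior Inverse-Gamma(11/2, 41/8)
obs 2: x=5/2 → posterior Inverse-Gamma(6, 105/8)
obs 3: x=0 → posterior Inverse-Gamma(13/2, 57/4)
obs 4: x=3 → posterior Inverse-Gamma(7, 195/8)
obs 5: x=1/4 → posterior Inverse-Gamma(15/2, 829/32)
obs 6: x=4 → posterior Inverse-Gamma(8, 1313/32)
obs 7: x=-2 → posterior Inverse-Gamma(17/2, 1317/32)
obs 8: x=1 → posterior Inverse-Gamma(9, 1417/32)
obs 9: x=-6 → posterior Inverse-Gamma(19/2, 1741/32)
obs 10: x=2 → posterior Inverse-Gamma(10, 1937/32)
obs 11: x=-4 → posterior Inverse-Gamma(21/2, 2037/32)

k = 10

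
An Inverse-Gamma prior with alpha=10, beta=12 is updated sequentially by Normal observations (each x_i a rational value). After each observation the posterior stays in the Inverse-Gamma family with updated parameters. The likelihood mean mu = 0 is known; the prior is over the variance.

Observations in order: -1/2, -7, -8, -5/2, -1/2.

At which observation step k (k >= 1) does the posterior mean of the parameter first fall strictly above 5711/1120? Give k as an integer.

obs 1: x=-1/2 → posterior Inverse-Gamma(21/2, 97/8)
obs 2: x=-7 → posterior Inverse-Gamma(11, 293/8)
obs 3: x=-8 → posterior Inverse-Gamma(23/2, 549/8)
obs 4: x=-5/2 → posterior Inverse-Gamma(12, 287/4)
obs 5: x=-1/2 → posterior Inverse-Gamma(25/2, 575/8)

k = 3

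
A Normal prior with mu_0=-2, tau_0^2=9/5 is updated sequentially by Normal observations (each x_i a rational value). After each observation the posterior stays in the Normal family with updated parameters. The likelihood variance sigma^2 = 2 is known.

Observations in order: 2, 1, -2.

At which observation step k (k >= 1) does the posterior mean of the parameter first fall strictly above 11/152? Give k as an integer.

k = 2

obs 1: x=2 → posterior Normal(-2/19, 18/19)
obs 2: x=1 → posterior Normal(1/4, 9/14)
obs 3: x=-2 → posterior Normal(-11/37, 18/37)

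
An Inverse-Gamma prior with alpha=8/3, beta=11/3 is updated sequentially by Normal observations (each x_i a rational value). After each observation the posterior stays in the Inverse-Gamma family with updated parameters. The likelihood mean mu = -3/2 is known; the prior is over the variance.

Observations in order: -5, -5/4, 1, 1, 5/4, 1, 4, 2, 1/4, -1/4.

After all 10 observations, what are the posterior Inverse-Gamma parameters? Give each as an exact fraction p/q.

alpha=23/3, beta=1117/24

obs 1: x=-5 → posterior Inverse-Gamma(19/6, 235/24)
obs 2: x=-5/4 → posterior Inverse-Gamma(11/3, 943/96)
obs 3: x=1 → posterior Inverse-Gamma(25/6, 1243/96)
obs 4: x=1 → posterior Inverse-Gamma(14/3, 1543/96)
obs 5: x=5/4 → posterior Inverse-Gamma(31/6, 953/48)
obs 6: x=1 → posterior Inverse-Gamma(17/3, 1103/48)
obs 7: x=4 → posterior Inverse-Gamma(37/6, 1829/48)
obs 8: x=2 → posterior Inverse-Gamma(20/3, 2123/48)
obs 9: x=1/4 → posterior Inverse-Gamma(43/6, 4393/96)
obs 10: x=-1/4 → posterior Inverse-Gamma(23/3, 1117/24)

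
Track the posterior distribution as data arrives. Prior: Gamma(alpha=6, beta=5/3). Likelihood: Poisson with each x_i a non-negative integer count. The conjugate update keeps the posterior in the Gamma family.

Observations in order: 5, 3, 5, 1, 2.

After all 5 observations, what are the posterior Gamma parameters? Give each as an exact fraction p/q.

alpha=22, beta=20/3

obs 1: x=5 → posterior Gamma(11, 8/3)
obs 2: x=3 → posterior Gamma(14, 11/3)
obs 3: x=5 → posterior Gamma(19, 14/3)
obs 4: x=1 → posterior Gamma(20, 17/3)
obs 5: x=2 → posterior Gamma(22, 20/3)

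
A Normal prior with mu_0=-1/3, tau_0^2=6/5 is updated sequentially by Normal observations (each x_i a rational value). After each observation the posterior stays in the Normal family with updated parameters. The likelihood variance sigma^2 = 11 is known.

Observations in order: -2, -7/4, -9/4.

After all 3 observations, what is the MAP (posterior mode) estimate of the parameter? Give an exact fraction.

obs 1: x=-2 → posterior Normal(-91/183, 66/61)
obs 2: x=-7/4 → posterior Normal(-245/402, 66/67)
obs 3: x=-9/4 → posterior Normal(-163/219, 66/73)

-163/219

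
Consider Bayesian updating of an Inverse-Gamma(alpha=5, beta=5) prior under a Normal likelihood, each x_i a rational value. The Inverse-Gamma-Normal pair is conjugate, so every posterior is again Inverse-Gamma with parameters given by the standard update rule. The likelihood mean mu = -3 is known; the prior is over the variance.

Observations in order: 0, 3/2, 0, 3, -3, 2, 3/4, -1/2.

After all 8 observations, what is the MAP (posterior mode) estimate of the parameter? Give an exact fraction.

obs 1: x=0 → posterior Inverse-Gamma(11/2, 19/2)
obs 2: x=3/2 → posterior Inverse-Gamma(6, 157/8)
obs 3: x=0 → posterior Inverse-Gamma(13/2, 193/8)
obs 4: x=3 → posterior Inverse-Gamma(7, 337/8)
obs 5: x=-3 → posterior Inverse-Gamma(15/2, 337/8)
obs 6: x=2 → posterior Inverse-Gamma(8, 437/8)
obs 7: x=3/4 → posterior Inverse-Gamma(17/2, 1973/32)
obs 8: x=-1/2 → posterior Inverse-Gamma(9, 2073/32)

2073/320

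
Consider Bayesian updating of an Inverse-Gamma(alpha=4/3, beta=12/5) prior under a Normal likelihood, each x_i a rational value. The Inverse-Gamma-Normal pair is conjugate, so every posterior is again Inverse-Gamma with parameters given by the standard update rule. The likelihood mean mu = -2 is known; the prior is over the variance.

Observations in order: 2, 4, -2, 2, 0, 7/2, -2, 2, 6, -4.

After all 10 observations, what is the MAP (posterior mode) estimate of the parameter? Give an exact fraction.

obs 1: x=2 → posterior Inverse-Gamma(11/6, 52/5)
obs 2: x=4 → posterior Inverse-Gamma(7/3, 142/5)
obs 3: x=-2 → posterior Inverse-Gamma(17/6, 142/5)
obs 4: x=2 → posterior Inverse-Gamma(10/3, 182/5)
obs 5: x=0 → posterior Inverse-Gamma(23/6, 192/5)
obs 6: x=7/2 → posterior Inverse-Gamma(13/3, 2141/40)
obs 7: x=-2 → posterior Inverse-Gamma(29/6, 2141/40)
obs 8: x=2 → posterior Inverse-Gamma(16/3, 2461/40)
obs 9: x=6 → posterior Inverse-Gamma(35/6, 3741/40)
obs 10: x=-4 → posterior Inverse-Gamma(19/3, 3821/40)

11463/880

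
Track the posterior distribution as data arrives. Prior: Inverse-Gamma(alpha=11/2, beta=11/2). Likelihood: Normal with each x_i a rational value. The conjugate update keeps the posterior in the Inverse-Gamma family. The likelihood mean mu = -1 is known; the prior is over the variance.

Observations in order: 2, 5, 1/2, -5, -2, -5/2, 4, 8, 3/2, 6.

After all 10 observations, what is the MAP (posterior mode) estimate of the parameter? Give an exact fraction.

955/92

obs 1: x=2 → posterior Inverse-Gamma(6, 10)
obs 2: x=5 → posterior Inverse-Gamma(13/2, 28)
obs 3: x=1/2 → posterior Inverse-Gamma(7, 233/8)
obs 4: x=-5 → posterior Inverse-Gamma(15/2, 297/8)
obs 5: x=-2 → posterior Inverse-Gamma(8, 301/8)
obs 6: x=-5/2 → posterior Inverse-Gamma(17/2, 155/4)
obs 7: x=4 → posterior Inverse-Gamma(9, 205/4)
obs 8: x=8 → posterior Inverse-Gamma(19/2, 367/4)
obs 9: x=3/2 → posterior Inverse-Gamma(10, 759/8)
obs 10: x=6 → posterior Inverse-Gamma(21/2, 955/8)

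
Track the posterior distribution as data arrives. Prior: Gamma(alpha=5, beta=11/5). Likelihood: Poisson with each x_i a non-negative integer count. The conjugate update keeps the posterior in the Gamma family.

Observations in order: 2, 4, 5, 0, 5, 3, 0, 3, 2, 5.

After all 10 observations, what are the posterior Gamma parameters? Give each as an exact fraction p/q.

obs 1: x=2 → posterior Gamma(7, 16/5)
obs 2: x=4 → posterior Gamma(11, 21/5)
obs 3: x=5 → posterior Gamma(16, 26/5)
obs 4: x=0 → posterior Gamma(16, 31/5)
obs 5: x=5 → posterior Gamma(21, 36/5)
obs 6: x=3 → posterior Gamma(24, 41/5)
obs 7: x=0 → posterior Gamma(24, 46/5)
obs 8: x=3 → posterior Gamma(27, 51/5)
obs 9: x=2 → posterior Gamma(29, 56/5)
obs 10: x=5 → posterior Gamma(34, 61/5)

alpha=34, beta=61/5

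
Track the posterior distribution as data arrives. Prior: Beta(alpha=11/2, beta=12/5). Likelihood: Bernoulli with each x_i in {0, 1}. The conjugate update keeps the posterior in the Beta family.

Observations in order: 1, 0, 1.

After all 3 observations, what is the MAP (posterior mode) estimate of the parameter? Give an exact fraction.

65/89

obs 1: x=1 → posterior Beta(13/2, 12/5)
obs 2: x=0 → posterior Beta(13/2, 17/5)
obs 3: x=1 → posterior Beta(15/2, 17/5)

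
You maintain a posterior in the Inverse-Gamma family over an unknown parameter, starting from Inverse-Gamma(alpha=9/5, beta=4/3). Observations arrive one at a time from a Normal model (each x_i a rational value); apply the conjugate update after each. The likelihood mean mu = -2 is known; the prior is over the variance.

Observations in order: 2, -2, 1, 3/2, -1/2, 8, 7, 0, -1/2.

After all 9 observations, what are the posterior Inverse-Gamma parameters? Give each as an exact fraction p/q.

alpha=63/10, beta=2753/24

obs 1: x=2 → posterior Inverse-Gamma(23/10, 28/3)
obs 2: x=-2 → posterior Inverse-Gamma(14/5, 28/3)
obs 3: x=1 → posterior Inverse-Gamma(33/10, 83/6)
obs 4: x=3/2 → posterior Inverse-Gamma(19/5, 479/24)
obs 5: x=-1/2 → posterior Inverse-Gamma(43/10, 253/12)
obs 6: x=8 → posterior Inverse-Gamma(24/5, 853/12)
obs 7: x=7 → posterior Inverse-Gamma(53/10, 1339/12)
obs 8: x=0 → posterior Inverse-Gamma(29/5, 1363/12)
obs 9: x=-1/2 → posterior Inverse-Gamma(63/10, 2753/24)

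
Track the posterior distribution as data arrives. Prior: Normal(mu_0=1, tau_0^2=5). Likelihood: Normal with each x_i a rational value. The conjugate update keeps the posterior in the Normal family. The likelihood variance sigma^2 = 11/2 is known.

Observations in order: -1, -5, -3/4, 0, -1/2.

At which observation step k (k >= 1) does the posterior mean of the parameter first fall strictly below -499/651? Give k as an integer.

k = 2

obs 1: x=-1 → posterior Normal(1/21, 55/21)
obs 2: x=-5 → posterior Normal(-49/31, 55/31)
obs 3: x=-3/4 → posterior Normal(-113/82, 55/41)
obs 4: x=0 → posterior Normal(-113/102, 55/51)
obs 5: x=-1/2 → posterior Normal(-123/122, 55/61)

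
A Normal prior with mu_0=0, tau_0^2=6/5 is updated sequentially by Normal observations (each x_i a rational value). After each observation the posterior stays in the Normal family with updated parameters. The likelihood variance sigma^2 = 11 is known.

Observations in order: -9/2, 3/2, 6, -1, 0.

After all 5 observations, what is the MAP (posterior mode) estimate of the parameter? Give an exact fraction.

obs 1: x=-9/2 → posterior Normal(-27/61, 66/61)
obs 2: x=3/2 → posterior Normal(-18/67, 66/67)
obs 3: x=6 → posterior Normal(18/73, 66/73)
obs 4: x=-1 → posterior Normal(12/79, 66/79)
obs 5: x=0 → posterior Normal(12/85, 66/85)

12/85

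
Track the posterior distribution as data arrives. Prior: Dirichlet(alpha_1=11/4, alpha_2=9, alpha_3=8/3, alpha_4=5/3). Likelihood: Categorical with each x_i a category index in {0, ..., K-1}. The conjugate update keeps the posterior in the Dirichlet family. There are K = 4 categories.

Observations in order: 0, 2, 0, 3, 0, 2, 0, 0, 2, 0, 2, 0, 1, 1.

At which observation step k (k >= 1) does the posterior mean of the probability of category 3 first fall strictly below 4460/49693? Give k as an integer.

k = 3

obs 1: x=0 → posterior Dirichlet(15/4, 9, 8/3, 5/3)
obs 2: x=2 → posterior Dirichlet(15/4, 9, 11/3, 5/3)
obs 3: x=0 → posterior Dirichlet(19/4, 9, 11/3, 5/3)
obs 4: x=3 → posterior Dirichlet(19/4, 9, 11/3, 8/3)
obs 5: x=0 → posterior Dirichlet(23/4, 9, 11/3, 8/3)
obs 6: x=2 → posterior Dirichlet(23/4, 9, 14/3, 8/3)
obs 7: x=0 → posterior Dirichlet(27/4, 9, 14/3, 8/3)
obs 8: x=0 → posterior Dirichlet(31/4, 9, 14/3, 8/3)
obs 9: x=2 → posterior Dirichlet(31/4, 9, 17/3, 8/3)
obs 10: x=0 → posterior Dirichlet(35/4, 9, 17/3, 8/3)
obs 11: x=2 → posterior Dirichlet(35/4, 9, 20/3, 8/3)
obs 12: x=0 → posterior Dirichlet(39/4, 9, 20/3, 8/3)
obs 13: x=1 → posterior Dirichlet(39/4, 10, 20/3, 8/3)
obs 14: x=1 → posterior Dirichlet(39/4, 11, 20/3, 8/3)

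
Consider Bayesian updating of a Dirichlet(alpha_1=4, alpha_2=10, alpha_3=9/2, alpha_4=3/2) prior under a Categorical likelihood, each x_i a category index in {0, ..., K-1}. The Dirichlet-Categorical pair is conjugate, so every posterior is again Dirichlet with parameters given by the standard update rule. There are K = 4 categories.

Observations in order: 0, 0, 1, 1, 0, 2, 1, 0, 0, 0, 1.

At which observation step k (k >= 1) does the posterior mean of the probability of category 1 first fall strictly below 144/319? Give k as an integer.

obs 1: x=0 → posterior Dirichlet(5, 10, 9/2, 3/2)
obs 2: x=0 → posterior Dirichlet(6, 10, 9/2, 3/2)
obs 3: x=1 → posterior Dirichlet(6, 11, 9/2, 3/2)
obs 4: x=1 → posterior Dirichlet(6, 12, 9/2, 3/2)
obs 5: x=0 → posterior Dirichlet(7, 12, 9/2, 3/2)
obs 6: x=2 → posterior Dirichlet(7, 12, 11/2, 3/2)
obs 7: x=1 → posterior Dirichlet(7, 13, 11/2, 3/2)
obs 8: x=0 → posterior Dirichlet(8, 13, 11/2, 3/2)
obs 9: x=0 → posterior Dirichlet(9, 13, 11/2, 3/2)
obs 10: x=0 → posterior Dirichlet(10, 13, 11/2, 3/2)
obs 11: x=1 → posterior Dirichlet(10, 14, 11/2, 3/2)

k = 9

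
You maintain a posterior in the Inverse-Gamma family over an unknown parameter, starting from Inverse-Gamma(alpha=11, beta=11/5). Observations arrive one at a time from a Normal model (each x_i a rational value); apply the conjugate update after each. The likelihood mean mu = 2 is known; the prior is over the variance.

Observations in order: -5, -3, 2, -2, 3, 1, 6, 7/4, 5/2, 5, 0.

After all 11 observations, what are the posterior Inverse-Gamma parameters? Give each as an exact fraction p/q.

alpha=33/2, beta=10057/160

obs 1: x=-5 → posterior Inverse-Gamma(23/2, 267/10)
obs 2: x=-3 → posterior Inverse-Gamma(12, 196/5)
obs 3: x=2 → posterior Inverse-Gamma(25/2, 196/5)
obs 4: x=-2 → posterior Inverse-Gamma(13, 236/5)
obs 5: x=3 → posterior Inverse-Gamma(27/2, 477/10)
obs 6: x=1 → posterior Inverse-Gamma(14, 241/5)
obs 7: x=6 → posterior Inverse-Gamma(29/2, 281/5)
obs 8: x=7/4 → posterior Inverse-Gamma(15, 8997/160)
obs 9: x=5/2 → posterior Inverse-Gamma(31/2, 9017/160)
obs 10: x=5 → posterior Inverse-Gamma(16, 9737/160)
obs 11: x=0 → posterior Inverse-Gamma(33/2, 10057/160)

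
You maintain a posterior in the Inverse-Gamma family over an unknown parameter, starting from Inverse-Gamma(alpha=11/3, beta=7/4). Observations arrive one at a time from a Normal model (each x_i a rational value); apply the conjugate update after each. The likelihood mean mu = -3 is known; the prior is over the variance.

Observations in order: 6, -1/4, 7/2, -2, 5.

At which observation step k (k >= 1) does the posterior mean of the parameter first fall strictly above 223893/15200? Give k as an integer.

k = 3

obs 1: x=6 → posterior Inverse-Gamma(25/6, 169/4)
obs 2: x=-1/4 → posterior Inverse-Gamma(14/3, 1473/32)
obs 3: x=7/2 → posterior Inverse-Gamma(31/6, 2149/32)
obs 4: x=-2 → posterior Inverse-Gamma(17/3, 2165/32)
obs 5: x=5 → posterior Inverse-Gamma(37/6, 3189/32)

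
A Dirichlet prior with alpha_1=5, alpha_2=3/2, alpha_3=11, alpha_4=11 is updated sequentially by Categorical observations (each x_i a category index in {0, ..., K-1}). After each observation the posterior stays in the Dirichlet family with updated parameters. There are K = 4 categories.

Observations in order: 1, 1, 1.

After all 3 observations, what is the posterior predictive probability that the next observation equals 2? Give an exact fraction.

22/63

obs 1: x=1 → posterior Dirichlet(5, 5/2, 11, 11)
obs 2: x=1 → posterior Dirichlet(5, 7/2, 11, 11)
obs 3: x=1 → posterior Dirichlet(5, 9/2, 11, 11)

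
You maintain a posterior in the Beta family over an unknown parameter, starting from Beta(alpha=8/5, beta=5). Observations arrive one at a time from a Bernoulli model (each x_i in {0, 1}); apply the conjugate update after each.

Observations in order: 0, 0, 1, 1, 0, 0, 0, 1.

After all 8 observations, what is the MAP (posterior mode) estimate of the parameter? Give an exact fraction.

2/7

obs 1: x=0 → posterior Beta(8/5, 6)
obs 2: x=0 → posterior Beta(8/5, 7)
obs 3: x=1 → posterior Beta(13/5, 7)
obs 4: x=1 → posterior Beta(18/5, 7)
obs 5: x=0 → posterior Beta(18/5, 8)
obs 6: x=0 → posterior Beta(18/5, 9)
obs 7: x=0 → posterior Beta(18/5, 10)
obs 8: x=1 → posterior Beta(23/5, 10)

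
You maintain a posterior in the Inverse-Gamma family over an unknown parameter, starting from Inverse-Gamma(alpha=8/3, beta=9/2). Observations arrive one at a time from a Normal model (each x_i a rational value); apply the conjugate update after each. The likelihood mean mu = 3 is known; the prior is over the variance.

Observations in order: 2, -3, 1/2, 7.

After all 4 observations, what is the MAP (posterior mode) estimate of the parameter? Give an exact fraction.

819/136

obs 1: x=2 → posterior Inverse-Gamma(19/6, 5)
obs 2: x=-3 → posterior Inverse-Gamma(11/3, 23)
obs 3: x=1/2 → posterior Inverse-Gamma(25/6, 209/8)
obs 4: x=7 → posterior Inverse-Gamma(14/3, 273/8)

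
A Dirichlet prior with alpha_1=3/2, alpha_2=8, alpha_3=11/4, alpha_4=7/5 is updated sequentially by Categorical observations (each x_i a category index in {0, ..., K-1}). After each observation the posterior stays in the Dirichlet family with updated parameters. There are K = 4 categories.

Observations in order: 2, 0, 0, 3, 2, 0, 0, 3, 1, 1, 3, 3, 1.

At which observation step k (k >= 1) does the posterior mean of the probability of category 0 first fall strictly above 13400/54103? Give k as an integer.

k = 7

obs 1: x=2 → posterior Dirichlet(3/2, 8, 15/4, 7/5)
obs 2: x=0 → posterior Dirichlet(5/2, 8, 15/4, 7/5)
obs 3: x=0 → posterior Dirichlet(7/2, 8, 15/4, 7/5)
obs 4: x=3 → posterior Dirichlet(7/2, 8, 15/4, 12/5)
obs 5: x=2 → posterior Dirichlet(7/2, 8, 19/4, 12/5)
obs 6: x=0 → posterior Dirichlet(9/2, 8, 19/4, 12/5)
obs 7: x=0 → posterior Dirichlet(11/2, 8, 19/4, 12/5)
obs 8: x=3 → posterior Dirichlet(11/2, 8, 19/4, 17/5)
obs 9: x=1 → posterior Dirichlet(11/2, 9, 19/4, 17/5)
obs 10: x=1 → posterior Dirichlet(11/2, 10, 19/4, 17/5)
obs 11: x=3 → posterior Dirichlet(11/2, 10, 19/4, 22/5)
obs 12: x=3 → posterior Dirichlet(11/2, 10, 19/4, 27/5)
obs 13: x=1 → posterior Dirichlet(11/2, 11, 19/4, 27/5)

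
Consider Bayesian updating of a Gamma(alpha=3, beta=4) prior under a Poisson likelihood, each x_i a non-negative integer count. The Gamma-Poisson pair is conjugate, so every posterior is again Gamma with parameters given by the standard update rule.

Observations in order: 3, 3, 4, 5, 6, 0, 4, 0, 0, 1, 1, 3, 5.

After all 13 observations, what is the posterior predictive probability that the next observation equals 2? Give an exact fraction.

14117440487594411704844113511744987042066614736023/54172508876344198303872107404894692150351381921792

obs 1: x=3 → posterior Gamma(6, 5)
obs 2: x=3 → posterior Gamma(9, 6)
obs 3: x=4 → posterior Gamma(13, 7)
obs 4: x=5 → posterior Gamma(18, 8)
obs 5: x=6 → posterior Gamma(24, 9)
obs 6: x=0 → posterior Gamma(24, 10)
obs 7: x=4 → posterior Gamma(28, 11)
obs 8: x=0 → posterior Gamma(28, 12)
obs 9: x=0 → posterior Gamma(28, 13)
obs 10: x=1 → posterior Gamma(29, 14)
obs 11: x=1 → posterior Gamma(30, 15)
obs 12: x=3 → posterior Gamma(33, 16)
obs 13: x=5 → posterior Gamma(38, 17)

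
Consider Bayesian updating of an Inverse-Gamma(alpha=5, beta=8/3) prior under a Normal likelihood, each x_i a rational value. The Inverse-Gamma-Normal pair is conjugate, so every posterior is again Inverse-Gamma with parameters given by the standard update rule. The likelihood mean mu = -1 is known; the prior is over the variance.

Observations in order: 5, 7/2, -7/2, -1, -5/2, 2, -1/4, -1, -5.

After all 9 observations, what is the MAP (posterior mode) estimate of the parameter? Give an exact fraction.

4591/1008

obs 1: x=5 → posterior Inverse-Gamma(11/2, 62/3)
obs 2: x=7/2 → posterior Inverse-Gamma(6, 739/24)
obs 3: x=-7/2 → posterior Inverse-Gamma(13/2, 407/12)
obs 4: x=-1 → posterior Inverse-Gamma(7, 407/12)
obs 5: x=-5/2 → posterior Inverse-Gamma(15/2, 841/24)
obs 6: x=2 → posterior Inverse-Gamma(8, 949/24)
obs 7: x=-1/4 → posterior Inverse-Gamma(17/2, 3823/96)
obs 8: x=-1 → posterior Inverse-Gamma(9, 3823/96)
obs 9: x=-5 → posterior Inverse-Gamma(19/2, 4591/96)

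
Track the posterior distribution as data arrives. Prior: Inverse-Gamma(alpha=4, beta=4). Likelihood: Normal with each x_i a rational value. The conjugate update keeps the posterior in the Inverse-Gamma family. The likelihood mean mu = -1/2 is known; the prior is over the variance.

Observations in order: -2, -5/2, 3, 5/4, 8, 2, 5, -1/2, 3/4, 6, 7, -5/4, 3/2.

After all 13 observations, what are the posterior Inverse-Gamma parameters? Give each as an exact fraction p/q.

obs 1: x=-2 → posterior Inverse-Gamma(9/2, 41/8)
obs 2: x=-5/2 → posterior Inverse-Gamma(5, 57/8)
obs 3: x=3 → posterior Inverse-Gamma(11/2, 53/4)
obs 4: x=5/4 → posterior Inverse-Gamma(6, 473/32)
obs 5: x=8 → posterior Inverse-Gamma(13/2, 1629/32)
obs 6: x=2 → posterior Inverse-Gamma(7, 1729/32)
obs 7: x=5 → posterior Inverse-Gamma(15/2, 2213/32)
obs 8: x=-1/2 → posterior Inverse-Gamma(8, 2213/32)
obs 9: x=3/4 → posterior Inverse-Gamma(17/2, 1119/16)
obs 10: x=6 → posterior Inverse-Gamma(9, 1457/16)
obs 11: x=7 → posterior Inverse-Gamma(19/2, 1907/16)
obs 12: x=-5/4 → posterior Inverse-Gamma(10, 3823/32)
obs 13: x=3/2 → posterior Inverse-Gamma(21/2, 3887/32)

alpha=21/2, beta=3887/32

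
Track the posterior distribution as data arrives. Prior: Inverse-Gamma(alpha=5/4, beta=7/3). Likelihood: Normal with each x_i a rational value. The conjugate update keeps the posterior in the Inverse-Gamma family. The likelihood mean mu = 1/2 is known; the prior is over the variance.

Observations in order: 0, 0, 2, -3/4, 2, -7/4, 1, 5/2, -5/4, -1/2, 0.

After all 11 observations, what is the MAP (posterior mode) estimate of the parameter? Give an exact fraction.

obs 1: x=0 → posterior Inverse-Gamma(7/4, 59/24)
obs 2: x=0 → posterior Inverse-Gamma(9/4, 31/12)
obs 3: x=2 → posterior Inverse-Gamma(11/4, 89/24)
obs 4: x=-3/4 → posterior Inverse-Gamma(13/4, 431/96)
obs 5: x=2 → posterior Inverse-Gamma(15/4, 539/96)
obs 6: x=-7/4 → posterior Inverse-Gamma(17/4, 391/48)
obs 7: x=1 → posterior Inverse-Gamma(19/4, 397/48)
obs 8: x=5/2 → posterior Inverse-Gamma(21/4, 493/48)
obs 9: x=-5/4 → posterior Inverse-Gamma(23/4, 1133/96)
obs 10: x=-1/2 → posterior Inverse-Gamma(25/4, 1181/96)
obs 11: x=0 → posterior Inverse-Gamma(27/4, 1193/96)

1193/744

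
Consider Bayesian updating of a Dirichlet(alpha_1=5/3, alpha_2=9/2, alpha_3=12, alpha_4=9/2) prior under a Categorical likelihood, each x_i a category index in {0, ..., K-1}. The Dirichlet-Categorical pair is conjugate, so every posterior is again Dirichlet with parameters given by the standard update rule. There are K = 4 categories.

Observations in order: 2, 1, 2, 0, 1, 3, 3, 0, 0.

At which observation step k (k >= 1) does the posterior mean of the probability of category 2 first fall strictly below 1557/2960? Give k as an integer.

obs 1: x=2 → posterior Dirichlet(5/3, 9/2, 13, 9/2)
obs 2: x=1 → posterior Dirichlet(5/3, 11/2, 13, 9/2)
obs 3: x=2 → posterior Dirichlet(5/3, 11/2, 14, 9/2)
obs 4: x=0 → posterior Dirichlet(8/3, 11/2, 14, 9/2)
obs 5: x=1 → posterior Dirichlet(8/3, 13/2, 14, 9/2)
obs 6: x=3 → posterior Dirichlet(8/3, 13/2, 14, 11/2)
obs 7: x=3 → posterior Dirichlet(8/3, 13/2, 14, 13/2)
obs 8: x=0 → posterior Dirichlet(11/3, 13/2, 14, 13/2)
obs 9: x=0 → posterior Dirichlet(14/3, 13/2, 14, 13/2)

k = 4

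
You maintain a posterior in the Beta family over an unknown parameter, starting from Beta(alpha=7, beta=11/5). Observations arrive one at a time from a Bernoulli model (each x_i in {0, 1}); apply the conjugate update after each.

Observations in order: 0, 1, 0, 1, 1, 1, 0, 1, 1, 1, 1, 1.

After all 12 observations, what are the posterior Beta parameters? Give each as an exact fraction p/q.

obs 1: x=0 → posterior Beta(7, 16/5)
obs 2: x=1 → posterior Beta(8, 16/5)
obs 3: x=0 → posterior Beta(8, 21/5)
obs 4: x=1 → posterior Beta(9, 21/5)
obs 5: x=1 → posterior Beta(10, 21/5)
obs 6: x=1 → posterior Beta(11, 21/5)
obs 7: x=0 → posterior Beta(11, 26/5)
obs 8: x=1 → posterior Beta(12, 26/5)
obs 9: x=1 → posterior Beta(13, 26/5)
obs 10: x=1 → posterior Beta(14, 26/5)
obs 11: x=1 → posterior Beta(15, 26/5)
obs 12: x=1 → posterior Beta(16, 26/5)

alpha=16, beta=26/5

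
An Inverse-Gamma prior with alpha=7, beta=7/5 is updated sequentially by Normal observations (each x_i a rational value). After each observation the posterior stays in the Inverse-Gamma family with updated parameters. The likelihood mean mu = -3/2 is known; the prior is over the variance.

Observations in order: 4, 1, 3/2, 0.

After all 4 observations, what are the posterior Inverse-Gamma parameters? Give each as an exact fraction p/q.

obs 1: x=4 → posterior Inverse-Gamma(15/2, 661/40)
obs 2: x=1 → posterior Inverse-Gamma(8, 393/20)
obs 3: x=3/2 → posterior Inverse-Gamma(17/2, 483/20)
obs 4: x=0 → posterior Inverse-Gamma(9, 1011/40)

alpha=9, beta=1011/40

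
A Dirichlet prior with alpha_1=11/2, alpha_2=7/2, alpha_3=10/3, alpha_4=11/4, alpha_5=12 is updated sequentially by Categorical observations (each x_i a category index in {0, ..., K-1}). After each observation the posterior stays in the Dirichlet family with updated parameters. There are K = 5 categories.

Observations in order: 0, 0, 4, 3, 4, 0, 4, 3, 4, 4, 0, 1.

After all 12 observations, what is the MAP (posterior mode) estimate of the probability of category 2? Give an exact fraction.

obs 1: x=0 → posterior Dirichlet(13/2, 7/2, 10/3, 11/4, 12)
obs 2: x=0 → posterior Dirichlet(15/2, 7/2, 10/3, 11/4, 12)
obs 3: x=4 → posterior Dirichlet(15/2, 7/2, 10/3, 11/4, 13)
obs 4: x=3 → posterior Dirichlet(15/2, 7/2, 10/3, 15/4, 13)
obs 5: x=4 → posterior Dirichlet(15/2, 7/2, 10/3, 15/4, 14)
obs 6: x=0 → posterior Dirichlet(17/2, 7/2, 10/3, 15/4, 14)
obs 7: x=4 → posterior Dirichlet(17/2, 7/2, 10/3, 15/4, 15)
obs 8: x=3 → posterior Dirichlet(17/2, 7/2, 10/3, 19/4, 15)
obs 9: x=4 → posterior Dirichlet(17/2, 7/2, 10/3, 19/4, 16)
obs 10: x=4 → posterior Dirichlet(17/2, 7/2, 10/3, 19/4, 17)
obs 11: x=0 → posterior Dirichlet(19/2, 7/2, 10/3, 19/4, 17)
obs 12: x=1 → posterior Dirichlet(19/2, 9/2, 10/3, 19/4, 17)

28/409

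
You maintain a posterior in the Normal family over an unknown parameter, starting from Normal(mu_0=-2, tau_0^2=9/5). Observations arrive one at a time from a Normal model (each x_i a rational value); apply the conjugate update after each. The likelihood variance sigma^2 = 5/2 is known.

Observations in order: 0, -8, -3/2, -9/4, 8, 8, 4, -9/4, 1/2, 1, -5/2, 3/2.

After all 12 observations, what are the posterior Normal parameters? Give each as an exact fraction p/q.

obs 1: x=0 → posterior Normal(-50/43, 45/43)
obs 2: x=-8 → posterior Normal(-194/61, 45/61)
obs 3: x=-3/2 → posterior Normal(-221/79, 45/79)
obs 4: x=-9/4 → posterior Normal(-523/194, 45/97)
obs 5: x=8 → posterior Normal(-47/46, 9/23)
obs 6: x=8 → posterior Normal(53/266, 45/133)
obs 7: x=4 → posterior Normal(197/302, 45/151)
obs 8: x=-9/4 → posterior Normal(58/169, 45/169)
obs 9: x=1/2 → posterior Normal(67/187, 45/187)
obs 10: x=1 → posterior Normal(17/41, 9/41)
obs 11: x=-5/2 → posterior Normal(40/223, 45/223)
obs 12: x=3/2 → posterior Normal(67/241, 45/241)

mu_0=67/241, tau_0^2=45/241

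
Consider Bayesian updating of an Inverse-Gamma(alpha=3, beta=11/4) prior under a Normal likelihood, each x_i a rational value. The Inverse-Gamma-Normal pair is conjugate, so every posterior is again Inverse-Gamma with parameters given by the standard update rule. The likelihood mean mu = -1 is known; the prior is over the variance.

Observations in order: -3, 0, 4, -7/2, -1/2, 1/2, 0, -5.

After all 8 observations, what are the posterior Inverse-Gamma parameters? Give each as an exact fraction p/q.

alpha=7, beta=245/8

obs 1: x=-3 → posterior Inverse-Gamma(7/2, 19/4)
obs 2: x=0 → posterior Inverse-Gamma(4, 21/4)
obs 3: x=4 → posterior Inverse-Gamma(9/2, 71/4)
obs 4: x=-7/2 → posterior Inverse-Gamma(5, 167/8)
obs 5: x=-1/2 → posterior Inverse-Gamma(11/2, 21)
obs 6: x=1/2 → posterior Inverse-Gamma(6, 177/8)
obs 7: x=0 → posterior Inverse-Gamma(13/2, 181/8)
obs 8: x=-5 → posterior Inverse-Gamma(7, 245/8)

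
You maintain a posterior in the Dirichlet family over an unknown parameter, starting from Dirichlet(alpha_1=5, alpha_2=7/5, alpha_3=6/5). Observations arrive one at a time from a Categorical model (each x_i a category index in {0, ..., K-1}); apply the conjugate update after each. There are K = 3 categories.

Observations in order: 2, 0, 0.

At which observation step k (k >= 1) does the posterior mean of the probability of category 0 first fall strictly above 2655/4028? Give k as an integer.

k = 3

obs 1: x=2 → posterior Dirichlet(5, 7/5, 11/5)
obs 2: x=0 → posterior Dirichlet(6, 7/5, 11/5)
obs 3: x=0 → posterior Dirichlet(7, 7/5, 11/5)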